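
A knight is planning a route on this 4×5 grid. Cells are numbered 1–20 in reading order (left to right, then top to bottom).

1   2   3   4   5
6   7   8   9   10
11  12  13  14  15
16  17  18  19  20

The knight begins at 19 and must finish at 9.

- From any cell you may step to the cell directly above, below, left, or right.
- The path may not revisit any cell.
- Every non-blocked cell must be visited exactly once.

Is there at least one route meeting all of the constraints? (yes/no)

no

Colour the cells like a checkerboard: each orthogonal step flips colour, so a Hamiltonian route alternates colours. Here there are 10 cells of one colour and 10 of the other, with start on the same colour as the goal — the counts and endpoints can't be arranged into an alternating sequence of length 20, so no Hamiltonian route exists.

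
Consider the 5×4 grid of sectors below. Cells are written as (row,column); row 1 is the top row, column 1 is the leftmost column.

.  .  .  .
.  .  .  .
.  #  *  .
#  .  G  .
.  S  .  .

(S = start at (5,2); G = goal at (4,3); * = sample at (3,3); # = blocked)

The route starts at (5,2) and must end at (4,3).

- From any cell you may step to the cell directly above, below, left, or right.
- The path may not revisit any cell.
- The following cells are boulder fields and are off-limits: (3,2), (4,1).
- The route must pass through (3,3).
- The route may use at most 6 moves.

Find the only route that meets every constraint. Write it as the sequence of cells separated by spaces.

The budget equals the shortest possible length, so every move has to be on a shortest route through the required cells.
Route from (5,2): right 2 to (5,4), up 2 to (3,4), left 1 to (3,3), down 1 to (4,3) — 6 moves in all.
Check: all required cells visited; 6 ≤ 6 moves.

(5,2) (5,3) (5,4) (4,4) (3,4) (3,3) (4,3)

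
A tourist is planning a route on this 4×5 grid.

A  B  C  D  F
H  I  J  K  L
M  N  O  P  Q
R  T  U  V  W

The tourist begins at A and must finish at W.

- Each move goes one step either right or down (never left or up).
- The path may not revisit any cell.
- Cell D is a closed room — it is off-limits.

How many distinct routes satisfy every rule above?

31

A right/down-only route from A to W makes exactly 3 down-moves and 4 right-moves in some order.
With no other constraints that would be C(7,3) = 35 routes.
Subtract routes through each blocked cell (inclusion–exclusion for overlaps): − through D: 4 → 31.
That gives 31 routes.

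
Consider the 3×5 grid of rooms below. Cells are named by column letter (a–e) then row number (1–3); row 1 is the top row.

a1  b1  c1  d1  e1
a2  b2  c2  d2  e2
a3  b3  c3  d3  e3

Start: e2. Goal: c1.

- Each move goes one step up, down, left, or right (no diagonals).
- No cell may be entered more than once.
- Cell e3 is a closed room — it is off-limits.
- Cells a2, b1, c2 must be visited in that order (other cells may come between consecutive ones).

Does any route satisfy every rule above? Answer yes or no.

One route that works: e2 → d2 → d3 → c3 → b3 → a3 → a2 → a1 → b1 → b2 → c2 → c1.

yes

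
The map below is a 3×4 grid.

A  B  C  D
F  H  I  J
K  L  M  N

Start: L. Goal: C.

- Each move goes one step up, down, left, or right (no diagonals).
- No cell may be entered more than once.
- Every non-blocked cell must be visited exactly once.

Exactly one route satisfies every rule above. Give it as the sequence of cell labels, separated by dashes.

Need to visit all 12 open cells exactly once, starting at L and ending at C.
Cell K has only two open neighbours (F and L), so the path must pass straight through it: one of those is the cell it's entered from and the other is where it exits.
Route from L: left 1 to K, up 2 to A, right 1 to B, down 1 to H, right 1 to I, down 1 to M, right 1 to N, up 2 to D, left 1 to C — 11 moves in all.
Check: all 12 open cells covered.

L - K - F - A - B - H - I - M - N - J - D - C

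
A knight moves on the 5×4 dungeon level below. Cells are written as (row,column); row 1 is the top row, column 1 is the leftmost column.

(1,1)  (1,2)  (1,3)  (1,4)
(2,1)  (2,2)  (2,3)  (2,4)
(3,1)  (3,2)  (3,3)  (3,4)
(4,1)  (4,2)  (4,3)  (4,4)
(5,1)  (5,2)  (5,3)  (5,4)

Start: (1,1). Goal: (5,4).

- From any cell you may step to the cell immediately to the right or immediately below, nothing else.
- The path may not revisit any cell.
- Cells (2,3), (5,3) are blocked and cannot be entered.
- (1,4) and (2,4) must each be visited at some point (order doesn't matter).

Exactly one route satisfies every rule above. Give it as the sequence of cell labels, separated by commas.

Moves only go right or down, so the column and row indices never decrease.
Route from (1,1): right 3 to (1,4), down 4 to (5,4) — 7 moves in all.
Check: all required cells visited.

(1,1), (1,2), (1,3), (1,4), (2,4), (3,4), (4,4), (5,4)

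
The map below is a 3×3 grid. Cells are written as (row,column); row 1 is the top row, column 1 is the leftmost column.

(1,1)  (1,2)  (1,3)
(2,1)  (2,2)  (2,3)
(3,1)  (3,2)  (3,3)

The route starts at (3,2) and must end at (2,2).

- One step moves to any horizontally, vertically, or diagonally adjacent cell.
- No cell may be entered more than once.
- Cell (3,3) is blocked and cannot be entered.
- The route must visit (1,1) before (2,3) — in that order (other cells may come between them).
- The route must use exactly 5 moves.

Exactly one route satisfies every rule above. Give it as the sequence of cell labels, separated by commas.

The waypoints must appear in the order (1,1), (2,3), with no cell reused.
Route from (3,2): up-left 1 to (2,1), up 1 to (1,1), right 1 to (1,2), down-right 1 to (2,3), left 1 to (2,2) — 5 moves in all.
Check: order respected ((1,1) at step 2, (2,3) at step 4); 5 moves as required.

(3,2), (2,1), (1,1), (1,2), (2,3), (2,2)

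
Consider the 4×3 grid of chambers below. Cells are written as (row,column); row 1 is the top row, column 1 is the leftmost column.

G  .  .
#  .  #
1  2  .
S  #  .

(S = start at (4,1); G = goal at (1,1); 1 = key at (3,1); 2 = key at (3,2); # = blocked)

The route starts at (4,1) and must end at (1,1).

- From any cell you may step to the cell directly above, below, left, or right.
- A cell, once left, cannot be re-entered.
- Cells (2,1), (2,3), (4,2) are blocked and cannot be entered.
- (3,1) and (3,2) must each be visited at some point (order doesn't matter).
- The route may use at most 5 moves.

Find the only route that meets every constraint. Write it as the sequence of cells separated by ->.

The budget equals the shortest possible length, so every move has to be on a shortest route through the required cells.
Route from (4,1): up to (3,1), right to (3,2), 2× up (reaching (1,2)), left to (1,1) — 5 moves in all.
Check: all required cells visited; 5 ≤ 5 moves.

(4,1) -> (3,1) -> (3,2) -> (2,2) -> (1,2) -> (1,1)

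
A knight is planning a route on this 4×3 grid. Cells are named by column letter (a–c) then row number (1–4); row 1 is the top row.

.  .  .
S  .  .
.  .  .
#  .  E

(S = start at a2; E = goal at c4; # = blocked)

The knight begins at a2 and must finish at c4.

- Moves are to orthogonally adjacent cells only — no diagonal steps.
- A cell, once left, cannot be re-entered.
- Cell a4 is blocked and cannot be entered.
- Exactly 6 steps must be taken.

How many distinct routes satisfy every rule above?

7

Need simple routes of exactly 6 moves from a2 to c4 (Manhattan distance 4, so 1 moves are spent on a detour and 1 undoing it).
Enumerating: a2 a1 b1 b2 b3 b4 c4 | a2 a1 b1 b2 b3 c3 c4 | a2 a1 b1 b2 c2 c3 c4 | a2 a1 b1 c1 c2 c3 c4 | a2 a3 b3 b2 c2 c3 c4 | a2 b2 b1 c1 c2 c3 c4 | a2 b2 c2 c3 b3 b4 c4.
That gives 7 routes.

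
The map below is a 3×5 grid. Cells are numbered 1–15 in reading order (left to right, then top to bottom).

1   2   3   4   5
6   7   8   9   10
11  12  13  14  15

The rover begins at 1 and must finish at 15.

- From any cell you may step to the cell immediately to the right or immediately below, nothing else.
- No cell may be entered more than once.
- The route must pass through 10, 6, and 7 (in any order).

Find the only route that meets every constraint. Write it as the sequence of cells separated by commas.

1, 6, 7, 8, 9, 10, 15

Moves only go right or down, so the column and row indices never decrease.
Route from 1: down to 6, 4× right (reaching 10), down to 15 — 6 moves in all.
Check: all required cells visited.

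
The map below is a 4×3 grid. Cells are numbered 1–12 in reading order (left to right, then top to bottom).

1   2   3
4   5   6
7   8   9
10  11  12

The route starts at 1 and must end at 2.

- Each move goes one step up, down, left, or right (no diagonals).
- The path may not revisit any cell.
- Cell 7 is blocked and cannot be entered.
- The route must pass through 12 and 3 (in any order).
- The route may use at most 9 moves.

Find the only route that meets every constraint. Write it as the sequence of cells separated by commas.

Any route must reach 12 and 3 and still end at 2 within 9 moves, so the order of the required stops is forced.
Route from 1: down 1 to 4, right 1 to 5, down 2 to 11, right 1 to 12, up 3 to 3, left 1 to 2 — 9 moves in all.
Check: all required cells visited; 9 ≤ 9 moves.

1, 4, 5, 8, 11, 12, 9, 6, 3, 2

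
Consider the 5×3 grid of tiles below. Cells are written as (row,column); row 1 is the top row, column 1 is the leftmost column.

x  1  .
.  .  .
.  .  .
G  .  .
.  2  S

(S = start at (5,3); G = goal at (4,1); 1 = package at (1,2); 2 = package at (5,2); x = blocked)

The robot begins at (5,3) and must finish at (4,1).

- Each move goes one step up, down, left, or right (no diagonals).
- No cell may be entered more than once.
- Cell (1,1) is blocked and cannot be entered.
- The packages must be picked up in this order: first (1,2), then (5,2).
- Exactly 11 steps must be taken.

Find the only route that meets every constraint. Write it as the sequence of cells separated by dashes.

(5,3) - (4,3) - (3,3) - (2,3) - (1,3) - (1,2) - (2,2) - (3,2) - (4,2) - (5,2) - (5,1) - (4,1)

The waypoints must appear in the order (1,2), (5,2), with no cell reused.
Route from (5,3): 4× up (reaching (1,3)), left to (1,2), 4× down (reaching (5,2)), left to (5,1), up to (4,1) — 11 moves in all.
Check: order respected (1 at step 5, 2 at step 9); 11 moves as required.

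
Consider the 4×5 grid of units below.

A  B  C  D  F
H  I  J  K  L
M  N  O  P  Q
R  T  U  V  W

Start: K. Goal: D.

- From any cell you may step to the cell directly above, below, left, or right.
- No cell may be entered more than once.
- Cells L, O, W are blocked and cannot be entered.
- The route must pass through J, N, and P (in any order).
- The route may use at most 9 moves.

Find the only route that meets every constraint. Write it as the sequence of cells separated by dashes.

The budget equals the shortest possible length, so every move has to be on a shortest route through the required cells.
Route from K: 2× down (reaching V), 2× left (reaching T), 2× up (reaching I), right to J, up to C, right to D — 9 moves in all.
Check: all required cells visited; 9 ≤ 9 moves.

K - P - V - U - T - N - I - J - C - D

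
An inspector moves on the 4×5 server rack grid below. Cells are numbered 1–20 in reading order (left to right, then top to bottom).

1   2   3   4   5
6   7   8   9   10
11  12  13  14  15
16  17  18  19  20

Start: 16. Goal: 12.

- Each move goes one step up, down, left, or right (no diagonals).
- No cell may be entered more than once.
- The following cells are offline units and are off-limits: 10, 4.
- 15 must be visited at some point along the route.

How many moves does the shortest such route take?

8

Any route passes through 15 somewhere between 16 and 12. Summing Manhattan distances along the two legs (16 → 15 → 12) gives a lower bound of 5 + 3 = 8 moves.
A route of 8 moves achieves this: 16 → 17 → 18 → 19 → 20 → 15 → 14 → 13 → 12.
Since 8 matches the lower bound, it is optimal.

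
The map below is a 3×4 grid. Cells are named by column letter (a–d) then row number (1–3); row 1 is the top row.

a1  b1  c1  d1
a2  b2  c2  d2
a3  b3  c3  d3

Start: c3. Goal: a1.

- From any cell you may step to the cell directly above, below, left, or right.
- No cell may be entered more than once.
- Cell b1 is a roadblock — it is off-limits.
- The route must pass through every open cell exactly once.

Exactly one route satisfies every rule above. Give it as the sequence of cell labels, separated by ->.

c3 -> d3 -> d2 -> d1 -> c1 -> c2 -> b2 -> b3 -> a3 -> a2 -> a1

Need to visit all 11 open cells exactly once, starting at c3 and ending at a1.
Cell d3 has only two open neighbours (d2 and c3), so the path must pass straight through it: one of those is the cell it's entered from and the other is where it exits.
Route from c3: right 1 to d3, up 2 to d1, left 1 to c1, down 1 to c2, left 1 to b2, down 1 to b3, left 1 to a3, up 2 to a1 — 10 moves in all.
Check: all 11 open cells covered.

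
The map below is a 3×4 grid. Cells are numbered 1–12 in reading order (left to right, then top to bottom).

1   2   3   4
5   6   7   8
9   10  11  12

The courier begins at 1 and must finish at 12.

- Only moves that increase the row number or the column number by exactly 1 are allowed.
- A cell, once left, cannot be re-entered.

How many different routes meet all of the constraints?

10

A right/down-only route from 1 to 12 makes exactly 2 down-moves and 3 right-moves in some order.
With no other constraints that would be C(5,2) = 10 routes.
That gives 10 routes.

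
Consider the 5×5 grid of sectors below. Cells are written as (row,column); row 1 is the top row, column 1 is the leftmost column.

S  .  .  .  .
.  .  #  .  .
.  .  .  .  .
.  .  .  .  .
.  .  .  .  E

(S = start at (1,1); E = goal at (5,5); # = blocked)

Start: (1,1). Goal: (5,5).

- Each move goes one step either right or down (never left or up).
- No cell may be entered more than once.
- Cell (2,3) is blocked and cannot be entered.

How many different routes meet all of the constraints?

A right/down-only route from (1,1) to (5,5) makes exactly 4 down-moves and 4 right-moves in some order.
With no other constraints that would be C(8,4) = 70 routes.
Subtract routes through each blocked cell (inclusion–exclusion for overlaps): − through (2,3): 30 → 40.
That gives 40 routes.

40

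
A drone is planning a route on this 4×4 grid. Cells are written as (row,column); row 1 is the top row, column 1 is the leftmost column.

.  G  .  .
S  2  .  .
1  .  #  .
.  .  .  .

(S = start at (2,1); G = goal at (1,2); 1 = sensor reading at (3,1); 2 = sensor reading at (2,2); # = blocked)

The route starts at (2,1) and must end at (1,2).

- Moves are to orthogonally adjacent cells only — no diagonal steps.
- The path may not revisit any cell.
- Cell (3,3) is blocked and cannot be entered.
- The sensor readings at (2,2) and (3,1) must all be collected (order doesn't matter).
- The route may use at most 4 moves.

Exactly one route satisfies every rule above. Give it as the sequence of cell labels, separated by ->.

(2,1) -> (3,1) -> (3,2) -> (2,2) -> (1,2)

The 4-move cap with required stops at (2,2), (3,1) leaves no slack for detours.
Route from (2,1): down 1 to (3,1), right 1 to (3,2), up 2 to (1,2) — 4 moves in all.
Check: all required cells visited; 4 ≤ 4 moves.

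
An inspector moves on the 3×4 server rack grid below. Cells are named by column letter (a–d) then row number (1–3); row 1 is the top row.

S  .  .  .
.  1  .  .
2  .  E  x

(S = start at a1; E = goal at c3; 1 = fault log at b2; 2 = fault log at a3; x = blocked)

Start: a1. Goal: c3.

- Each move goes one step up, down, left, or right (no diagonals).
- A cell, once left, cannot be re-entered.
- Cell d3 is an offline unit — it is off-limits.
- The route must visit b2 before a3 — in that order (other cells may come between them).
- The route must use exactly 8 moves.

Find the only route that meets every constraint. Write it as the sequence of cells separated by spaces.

The waypoints must appear in the order b2, a3, with no cell reused.
Route from a1: right 2 to c1, down 1 to c2, left 2 to a2, down 1 to a3, right 2 to c3 — 8 moves in all.
Check: order respected (1 at step 4, 2 at step 6); 8 moves as required.

a1 b1 c1 c2 b2 a2 a3 b3 c3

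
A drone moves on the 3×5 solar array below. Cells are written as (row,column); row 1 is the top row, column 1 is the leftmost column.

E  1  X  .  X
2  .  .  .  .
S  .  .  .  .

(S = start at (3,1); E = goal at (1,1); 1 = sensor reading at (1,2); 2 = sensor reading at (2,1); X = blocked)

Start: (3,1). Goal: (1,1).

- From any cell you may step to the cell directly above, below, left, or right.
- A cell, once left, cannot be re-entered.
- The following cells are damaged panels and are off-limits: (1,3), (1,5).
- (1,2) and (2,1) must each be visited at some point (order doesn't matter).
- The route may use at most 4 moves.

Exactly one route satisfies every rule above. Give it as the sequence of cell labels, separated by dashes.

Any route must reach (1,2) and (2,1) and still end at (1,1) within 4 moves, so the order of the required stops is forced.
Route from (3,1): up to (2,1), right to (2,2), up to (1,2), left to (1,1) — 4 moves in all.
Check: all required cells visited; 4 ≤ 4 moves.

(3,1) - (2,1) - (2,2) - (1,2) - (1,1)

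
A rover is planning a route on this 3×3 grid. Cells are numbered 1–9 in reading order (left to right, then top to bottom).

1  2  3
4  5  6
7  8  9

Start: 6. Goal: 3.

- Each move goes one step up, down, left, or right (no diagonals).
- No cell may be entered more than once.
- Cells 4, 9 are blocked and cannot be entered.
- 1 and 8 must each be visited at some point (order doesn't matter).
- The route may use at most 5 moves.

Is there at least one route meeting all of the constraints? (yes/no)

1 must be visited but has only one open neighbour (2), and it is neither the start nor the goal — the route would have to enter and leave through 2, re-entering it.

no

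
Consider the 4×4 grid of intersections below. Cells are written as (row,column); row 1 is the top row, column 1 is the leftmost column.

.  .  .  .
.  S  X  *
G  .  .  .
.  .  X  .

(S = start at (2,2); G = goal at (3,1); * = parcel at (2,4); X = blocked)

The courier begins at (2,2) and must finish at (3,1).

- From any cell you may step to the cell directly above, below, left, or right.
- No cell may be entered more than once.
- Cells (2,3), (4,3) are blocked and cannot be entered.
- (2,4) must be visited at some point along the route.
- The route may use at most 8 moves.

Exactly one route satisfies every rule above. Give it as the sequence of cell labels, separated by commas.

(2,2), (1,2), (1,3), (1,4), (2,4), (3,4), (3,3), (3,2), (3,1)

The 8-move cap with required stops at (2,4) leaves no slack for detours.
Route from (2,2): up 1 to (1,2), right 2 to (1,4), down 2 to (3,4), left 3 to (3,1) — 8 moves in all.
Check: all required cells visited; 8 ≤ 8 moves.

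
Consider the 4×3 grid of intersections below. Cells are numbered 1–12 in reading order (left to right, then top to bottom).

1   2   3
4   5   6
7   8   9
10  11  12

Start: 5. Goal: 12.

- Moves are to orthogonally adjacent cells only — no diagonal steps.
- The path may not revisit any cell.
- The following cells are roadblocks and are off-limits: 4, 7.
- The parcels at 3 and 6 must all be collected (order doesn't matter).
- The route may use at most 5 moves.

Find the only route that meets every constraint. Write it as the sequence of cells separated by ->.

The 5-move cap with required stops at 3, 6 leaves no slack for detours.
Route from 5: up 1 to 2, right 1 to 3, down 3 to 12 — 5 moves in all.
Check: all required cells visited; 5 ≤ 5 moves.

5 -> 2 -> 3 -> 6 -> 9 -> 12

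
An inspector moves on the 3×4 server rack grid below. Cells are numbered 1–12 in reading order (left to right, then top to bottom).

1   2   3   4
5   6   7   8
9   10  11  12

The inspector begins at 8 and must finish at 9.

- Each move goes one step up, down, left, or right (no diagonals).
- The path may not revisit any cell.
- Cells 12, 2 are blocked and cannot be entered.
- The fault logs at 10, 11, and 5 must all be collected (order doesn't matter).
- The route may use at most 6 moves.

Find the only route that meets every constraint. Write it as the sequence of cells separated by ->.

Any route must reach 10, 11, and 5 and still end at 9 within 6 moves, so the order of the required stops is forced.
Route from 8: left 1 to 7, down 1 to 11, left 1 to 10, up 1 to 6, left 1 to 5, down 1 to 9 — 6 moves in all.
Check: all required cells visited; 6 ≤ 6 moves.

8 -> 7 -> 11 -> 10 -> 6 -> 5 -> 9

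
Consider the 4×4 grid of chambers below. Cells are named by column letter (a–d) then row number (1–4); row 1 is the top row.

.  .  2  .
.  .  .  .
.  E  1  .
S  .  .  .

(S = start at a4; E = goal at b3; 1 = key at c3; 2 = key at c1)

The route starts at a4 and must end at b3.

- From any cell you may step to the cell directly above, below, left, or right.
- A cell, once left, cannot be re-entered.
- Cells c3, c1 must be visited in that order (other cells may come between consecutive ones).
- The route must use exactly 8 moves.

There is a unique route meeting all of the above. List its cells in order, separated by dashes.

a4 - b4 - c4 - c3 - c2 - c1 - b1 - b2 - b3

The waypoints must appear in the order c3, c1, with no cell reused.
Route from a4: right 2 to c4, up 3 to c1, left 1 to b1, down 2 to b3 — 8 moves in all.
Check: order respected (1 at step 3, 2 at step 5); 8 moves as required.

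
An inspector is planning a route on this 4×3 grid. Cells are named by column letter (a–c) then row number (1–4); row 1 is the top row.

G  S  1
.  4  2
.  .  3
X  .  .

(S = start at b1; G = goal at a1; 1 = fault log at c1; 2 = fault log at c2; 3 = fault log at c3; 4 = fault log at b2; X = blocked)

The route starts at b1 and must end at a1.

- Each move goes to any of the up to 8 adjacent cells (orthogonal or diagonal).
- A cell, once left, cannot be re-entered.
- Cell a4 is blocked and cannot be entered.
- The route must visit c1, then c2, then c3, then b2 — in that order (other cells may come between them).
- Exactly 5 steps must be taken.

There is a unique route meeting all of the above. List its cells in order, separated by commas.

b1, c1, c2, c3, b2, a1

The waypoints must appear in the order c1, c2, c3, b2, with no cell reused.
Route from b1: right 1 to c1, down 2 to c3, up-left 2 to a1 — 5 moves in all.
Check: order respected (1 at step 1, 2 at step 2, 3 at step 3, 4 at step 4); 5 moves as required.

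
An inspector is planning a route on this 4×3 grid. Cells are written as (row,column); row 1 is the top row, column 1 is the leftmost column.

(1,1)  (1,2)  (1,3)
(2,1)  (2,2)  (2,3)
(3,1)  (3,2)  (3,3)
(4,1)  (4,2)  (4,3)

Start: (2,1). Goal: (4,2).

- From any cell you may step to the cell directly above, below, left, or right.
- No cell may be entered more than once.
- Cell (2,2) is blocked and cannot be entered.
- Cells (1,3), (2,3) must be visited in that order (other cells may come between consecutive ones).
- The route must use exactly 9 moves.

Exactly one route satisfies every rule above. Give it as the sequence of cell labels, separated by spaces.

(2,1) (1,1) (1,2) (1,3) (2,3) (3,3) (3,2) (3,1) (4,1) (4,2)

The waypoints must appear in the order (1,3), (2,3), with no cell reused.
Route from (2,1): up 1 to (1,1), right 2 to (1,3), down 2 to (3,3), left 2 to (3,1), down 1 to (4,1), right 1 to (4,2) — 9 moves in all.
Check: order respected ((1,3) at step 3, (2,3) at step 4); 9 moves as required.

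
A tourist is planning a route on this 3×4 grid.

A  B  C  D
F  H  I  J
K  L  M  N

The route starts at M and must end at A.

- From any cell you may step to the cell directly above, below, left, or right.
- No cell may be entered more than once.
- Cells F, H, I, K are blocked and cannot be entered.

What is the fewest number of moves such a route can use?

6

The Manhattan distance from M to A is |3−1| + |3−1| = 4, so at least 4 moves are needed.
That bound ignores the blocked cells. Measuring each leg by the fewest moves that actually steer around them (M→A: 6) raises the lower bound to 6.
A route of 6 moves exists: M → N → J → D → C → B → A.
Since 6 matches that lower bound, it is optimal.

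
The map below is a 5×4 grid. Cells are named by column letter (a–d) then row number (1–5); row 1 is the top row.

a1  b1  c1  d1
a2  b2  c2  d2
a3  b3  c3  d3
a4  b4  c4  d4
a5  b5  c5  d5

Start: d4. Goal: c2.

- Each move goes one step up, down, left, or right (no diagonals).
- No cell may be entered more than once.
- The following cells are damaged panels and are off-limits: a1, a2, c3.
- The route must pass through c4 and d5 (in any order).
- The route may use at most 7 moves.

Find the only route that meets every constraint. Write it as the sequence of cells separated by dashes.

Any route must reach c4 and d5 and still end at c2 within 7 moves, so the order of the required stops is forced.
Route from d4: down to d5, left to c5, up to c4, left to b4, 2× up (reaching b2), right to c2 — 7 moves in all.
Check: all required cells visited; 7 ≤ 7 moves.

d4 - d5 - c5 - c4 - b4 - b3 - b2 - c2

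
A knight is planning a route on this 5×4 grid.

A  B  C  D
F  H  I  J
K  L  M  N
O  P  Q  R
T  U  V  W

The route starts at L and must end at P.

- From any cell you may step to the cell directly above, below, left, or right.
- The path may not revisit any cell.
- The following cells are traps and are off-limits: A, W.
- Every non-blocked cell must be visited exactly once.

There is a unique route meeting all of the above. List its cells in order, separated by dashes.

L - K - F - H - B - C - D - J - I - M - N - R - Q - V - U - T - O - P

Need to visit all 18 open cells exactly once, starting at L and ending at P.
Route from L: left to K, up to F, right to H, up to B, 2× right (reaching D), down to J, left to I, down to M, right to N, down to R, left to Q, down to V, 2× left (reaching T), up to O, right to P — 17 moves in all.
Check: all 18 open cells covered.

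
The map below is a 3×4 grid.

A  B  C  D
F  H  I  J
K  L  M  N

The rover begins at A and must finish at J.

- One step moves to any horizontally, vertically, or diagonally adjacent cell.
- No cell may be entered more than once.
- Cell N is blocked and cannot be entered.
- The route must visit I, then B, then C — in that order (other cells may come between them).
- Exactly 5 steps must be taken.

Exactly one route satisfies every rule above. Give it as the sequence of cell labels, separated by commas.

The waypoints must appear in the order I, B, C, with no cell reused.
Route from A: down-right to H, right to I, up-left to B, right to C, down-right to J — 5 moves in all.
Check: order respected (I at step 2, B at step 3, C at step 4); 5 moves as required.

A, H, I, B, C, J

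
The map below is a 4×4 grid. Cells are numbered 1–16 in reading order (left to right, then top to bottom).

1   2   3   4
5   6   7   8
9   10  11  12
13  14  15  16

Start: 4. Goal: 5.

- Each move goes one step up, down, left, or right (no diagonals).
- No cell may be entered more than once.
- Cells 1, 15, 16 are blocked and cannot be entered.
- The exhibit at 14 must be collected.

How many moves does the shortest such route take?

8

Any route passes through 14 somewhere between 4 and 5. Summing Manhattan distances along the two legs (4 → 14 → 5) gives a lower bound of 5 + 3 = 8 moves.
A route of 8 moves achieves this: 4 → 8 → 12 → 11 → 10 → 14 → 13 → 9 → 5.
Since 8 matches the lower bound, it is optimal.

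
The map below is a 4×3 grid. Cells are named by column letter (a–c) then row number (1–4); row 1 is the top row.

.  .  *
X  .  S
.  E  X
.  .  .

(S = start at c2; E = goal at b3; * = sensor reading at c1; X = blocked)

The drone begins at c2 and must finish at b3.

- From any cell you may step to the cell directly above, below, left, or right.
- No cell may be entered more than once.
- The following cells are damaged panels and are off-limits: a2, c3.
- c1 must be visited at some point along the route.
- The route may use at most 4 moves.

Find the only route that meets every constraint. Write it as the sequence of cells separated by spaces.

Any route must reach c1 and still end at b3 within 4 moves, so the order of the required stops is forced.
Route from c2: up to c1, left to b1, 2× down (reaching b3) — 4 moves in all.
Check: all required cells visited; 4 ≤ 4 moves.

c2 c1 b1 b2 b3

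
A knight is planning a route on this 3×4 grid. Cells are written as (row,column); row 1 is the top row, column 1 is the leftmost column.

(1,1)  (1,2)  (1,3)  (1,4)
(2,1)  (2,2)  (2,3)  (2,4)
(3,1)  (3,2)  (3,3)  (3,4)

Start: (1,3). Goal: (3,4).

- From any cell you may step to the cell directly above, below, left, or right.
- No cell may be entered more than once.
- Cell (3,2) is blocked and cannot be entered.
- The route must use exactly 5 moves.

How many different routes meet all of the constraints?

3

Need simple routes of exactly 5 moves from (1,3) to (3,4) (Manhattan distance 3, so 1 moves are spent on a detour and 1 undoing it).
Enumerating: (1,3) (1,2) (2,2) (2,3) (3,3) (3,4) | (1,3) (1,2) (2,2) (2,3) (2,4) (3,4) | (1,3) (1,4) (2,4) (2,3) (3,3) (3,4).
That gives 3 routes.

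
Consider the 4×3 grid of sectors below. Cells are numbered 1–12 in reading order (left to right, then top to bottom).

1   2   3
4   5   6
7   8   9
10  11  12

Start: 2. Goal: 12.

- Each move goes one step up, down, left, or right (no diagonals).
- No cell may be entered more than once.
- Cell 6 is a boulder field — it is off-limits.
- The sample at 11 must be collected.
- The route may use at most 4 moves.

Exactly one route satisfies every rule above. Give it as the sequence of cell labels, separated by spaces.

2 5 8 11 12

Any route must reach 11 and still end at 12 within 4 moves, so the order of the required stops is forced.
Route from 2: 3× down (reaching 11), right to 12 — 4 moves in all.
Check: all required cells visited; 4 ≤ 4 moves.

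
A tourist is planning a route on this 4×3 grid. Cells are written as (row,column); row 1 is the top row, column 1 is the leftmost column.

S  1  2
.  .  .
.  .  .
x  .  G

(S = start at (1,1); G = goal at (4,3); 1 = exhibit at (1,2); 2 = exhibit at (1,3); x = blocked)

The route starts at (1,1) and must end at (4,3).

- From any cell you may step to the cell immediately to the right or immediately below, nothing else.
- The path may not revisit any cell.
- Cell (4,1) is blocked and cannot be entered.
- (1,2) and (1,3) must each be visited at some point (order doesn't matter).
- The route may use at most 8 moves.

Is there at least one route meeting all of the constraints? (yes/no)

One route that works: (1,1) → (1,2) → (1,3) → (2,3) → (3,3) → (4,3).

yes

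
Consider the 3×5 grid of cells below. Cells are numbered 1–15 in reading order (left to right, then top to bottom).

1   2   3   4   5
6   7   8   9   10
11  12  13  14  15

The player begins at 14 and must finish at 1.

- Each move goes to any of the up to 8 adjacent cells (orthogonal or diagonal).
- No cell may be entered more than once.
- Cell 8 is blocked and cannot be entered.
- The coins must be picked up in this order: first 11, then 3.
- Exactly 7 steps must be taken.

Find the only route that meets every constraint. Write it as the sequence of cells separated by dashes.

The waypoints must appear in the order 11, 3, with no cell reused.
Route from 14: 3× left (reaching 11), 2× up-right (reaching 3), 2× left (reaching 1) — 7 moves in all.
Check: order respected (11 at step 3, 3 at step 5); 7 moves as required.

14 - 13 - 12 - 11 - 7 - 3 - 2 - 1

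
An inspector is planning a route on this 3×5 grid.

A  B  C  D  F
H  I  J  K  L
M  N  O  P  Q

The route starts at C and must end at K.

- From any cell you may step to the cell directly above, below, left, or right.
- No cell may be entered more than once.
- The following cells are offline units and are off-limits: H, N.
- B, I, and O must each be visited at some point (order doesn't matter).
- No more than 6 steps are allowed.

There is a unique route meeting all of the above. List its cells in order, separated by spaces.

The budget equals the shortest possible length, so every move has to be on a shortest route through the required cells.
Route from C: left 1 to B, down 1 to I, right 1 to J, down 1 to O, right 1 to P, up 1 to K — 6 moves in all.
Check: all required cells visited; 6 ≤ 6 moves.

C B I J O P K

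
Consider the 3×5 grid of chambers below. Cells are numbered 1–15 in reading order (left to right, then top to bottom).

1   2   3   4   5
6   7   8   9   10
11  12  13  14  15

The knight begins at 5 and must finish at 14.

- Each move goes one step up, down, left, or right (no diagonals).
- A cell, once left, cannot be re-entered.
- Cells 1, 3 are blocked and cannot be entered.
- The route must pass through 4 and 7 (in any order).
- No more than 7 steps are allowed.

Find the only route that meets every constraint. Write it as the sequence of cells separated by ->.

5 -> 4 -> 9 -> 8 -> 7 -> 12 -> 13 -> 14

The budget equals the shortest possible length, so every move has to be on a shortest route through the required cells.
Route from 5: left to 4, down to 9, 2× left (reaching 7), down to 12, 2× right (reaching 14) — 7 moves in all.
Check: all required cells visited; 7 ≤ 7 moves.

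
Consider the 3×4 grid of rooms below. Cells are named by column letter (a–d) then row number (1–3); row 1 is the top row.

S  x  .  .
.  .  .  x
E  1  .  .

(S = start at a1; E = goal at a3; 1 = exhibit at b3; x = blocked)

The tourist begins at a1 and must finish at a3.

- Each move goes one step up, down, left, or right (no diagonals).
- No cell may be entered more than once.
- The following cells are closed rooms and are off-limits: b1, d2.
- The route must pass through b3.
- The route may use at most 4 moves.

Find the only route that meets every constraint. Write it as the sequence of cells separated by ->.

The budget equals the shortest possible length, so every move has to be on a shortest route through the required cells.
Route from a1: down to a2, right to b2, down to b3, left to a3 — 4 moves in all.
Check: all required cells visited; 4 ≤ 4 moves.

a1 -> a2 -> b2 -> b3 -> a3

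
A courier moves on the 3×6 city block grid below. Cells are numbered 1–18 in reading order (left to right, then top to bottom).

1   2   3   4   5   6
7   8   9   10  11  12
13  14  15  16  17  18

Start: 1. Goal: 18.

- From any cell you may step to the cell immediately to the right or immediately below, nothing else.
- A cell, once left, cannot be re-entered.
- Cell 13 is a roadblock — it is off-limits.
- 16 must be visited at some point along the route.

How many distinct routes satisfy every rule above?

A right/down-only route from 1 to 18 makes exactly 2 down-moves and 5 right-moves in some order.
With no other constraints that would be C(7,2) = 21 routes.
Split at 16 and multiply the segment counts (each segment already excludes blocked cells): 1→16: 9; 16→18: 1; product = 9.
That gives 9 routes.

9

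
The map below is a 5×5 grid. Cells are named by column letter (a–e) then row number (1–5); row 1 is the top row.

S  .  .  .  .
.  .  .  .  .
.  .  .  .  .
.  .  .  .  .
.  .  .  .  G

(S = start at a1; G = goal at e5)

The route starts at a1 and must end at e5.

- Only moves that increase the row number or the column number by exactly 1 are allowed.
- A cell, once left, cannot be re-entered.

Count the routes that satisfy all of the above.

A right/down-only route from a1 to e5 makes exactly 4 down-moves and 4 right-moves in some order.
With no other constraints that would be C(8,4) = 70 routes.
That gives 70 routes.

70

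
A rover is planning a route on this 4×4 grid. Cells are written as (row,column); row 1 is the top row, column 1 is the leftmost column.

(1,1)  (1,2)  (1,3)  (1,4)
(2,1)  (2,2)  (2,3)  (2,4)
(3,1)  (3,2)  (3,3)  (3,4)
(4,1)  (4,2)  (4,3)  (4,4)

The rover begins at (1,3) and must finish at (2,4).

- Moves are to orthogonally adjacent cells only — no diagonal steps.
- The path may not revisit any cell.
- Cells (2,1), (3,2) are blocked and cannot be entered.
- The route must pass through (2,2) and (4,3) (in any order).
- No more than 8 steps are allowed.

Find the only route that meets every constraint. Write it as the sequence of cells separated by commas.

Any route must reach (2,2) and (4,3) and still end at (2,4) within 8 moves, so the order of the required stops is forced.
Route from (1,3): left 1 to (1,2), down 1 to (2,2), right 1 to (2,3), down 2 to (4,3), right 1 to (4,4), up 2 to (2,4) — 8 moves in all.
Check: all required cells visited; 8 ≤ 8 moves.

(1,3), (1,2), (2,2), (2,3), (3,3), (4,3), (4,4), (3,4), (2,4)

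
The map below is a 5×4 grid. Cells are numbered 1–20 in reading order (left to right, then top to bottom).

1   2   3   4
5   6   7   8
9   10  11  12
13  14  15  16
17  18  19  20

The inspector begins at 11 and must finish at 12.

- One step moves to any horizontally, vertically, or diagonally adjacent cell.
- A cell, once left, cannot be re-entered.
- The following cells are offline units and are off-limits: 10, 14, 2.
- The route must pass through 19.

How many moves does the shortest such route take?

Any route passes through 19 somewhere between 11 and 12. Summing Chebyshev distances along the two legs (11 → 19 → 12) gives a lower bound of 2 + 2 = 4 moves.
A route of 4 moves achieves this: 11 → 15 → 19 → 16 → 12.
Since 4 matches the lower bound, it is optimal.

4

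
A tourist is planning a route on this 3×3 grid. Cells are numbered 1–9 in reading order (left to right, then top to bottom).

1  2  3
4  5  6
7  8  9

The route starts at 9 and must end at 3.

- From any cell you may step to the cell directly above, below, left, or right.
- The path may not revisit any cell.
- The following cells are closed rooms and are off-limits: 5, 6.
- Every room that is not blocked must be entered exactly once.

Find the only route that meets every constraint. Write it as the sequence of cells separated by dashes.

Need to visit all 7 open cells exactly once, starting at 9 and ending at 3.
Cell 8 has only two open neighbours (7 and 9), so the path must pass straight through it: one of those is the cell it's entered from and the other is where it exits.
Route from 9: left 2 to 7, up 2 to 1, right 2 to 3 — 6 moves in all.
Check: all 7 open cells covered.

9 - 8 - 7 - 4 - 1 - 2 - 3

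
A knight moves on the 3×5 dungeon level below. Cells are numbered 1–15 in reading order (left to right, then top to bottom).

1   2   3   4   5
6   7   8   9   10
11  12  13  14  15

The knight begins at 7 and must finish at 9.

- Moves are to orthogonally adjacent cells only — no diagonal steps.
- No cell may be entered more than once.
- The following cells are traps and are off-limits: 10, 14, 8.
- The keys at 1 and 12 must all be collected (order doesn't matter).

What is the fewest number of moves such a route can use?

8

Any route passes through 1 and 12 in some order between 7 and 9. Summing Manhattan distances along each leg and taking the cheapest ordering (7 → 1 → 12 → 9) gives a lower bound of 2 + 3 + 3 = 8 moves.
A route of 8 moves achieves this: 7 → 12 → 11 → 6 → 1 → 2 → 3 → 4 → 9.
Since 8 matches the lower bound, it is optimal.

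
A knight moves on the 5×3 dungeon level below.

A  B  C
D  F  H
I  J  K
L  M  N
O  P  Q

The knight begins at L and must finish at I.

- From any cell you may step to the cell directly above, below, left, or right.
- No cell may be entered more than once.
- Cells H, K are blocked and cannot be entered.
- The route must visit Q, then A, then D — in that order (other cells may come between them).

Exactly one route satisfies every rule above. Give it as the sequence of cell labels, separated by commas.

The waypoints must appear in the order Q, A, D, with no cell reused.
Route from L: down to O, 2× right (reaching Q), up to N, left to M, 3× up (reaching B), left to A, 2× down (reaching I) — 11 moves in all.
Check: order respected (Q at step 3, A at step 9, D at step 10).

L, O, P, Q, N, M, J, F, B, A, D, I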